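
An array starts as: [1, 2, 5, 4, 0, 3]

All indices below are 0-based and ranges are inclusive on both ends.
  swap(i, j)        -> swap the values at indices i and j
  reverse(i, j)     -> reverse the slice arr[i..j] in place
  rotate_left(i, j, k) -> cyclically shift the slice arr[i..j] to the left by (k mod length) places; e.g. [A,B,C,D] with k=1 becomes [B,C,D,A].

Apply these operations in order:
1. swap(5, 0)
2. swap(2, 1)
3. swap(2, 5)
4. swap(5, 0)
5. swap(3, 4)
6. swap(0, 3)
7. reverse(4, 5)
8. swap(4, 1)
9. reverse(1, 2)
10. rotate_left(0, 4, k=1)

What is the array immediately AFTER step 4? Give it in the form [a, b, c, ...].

After 1 (swap(5, 0)): [3, 2, 5, 4, 0, 1]
After 2 (swap(2, 1)): [3, 5, 2, 4, 0, 1]
After 3 (swap(2, 5)): [3, 5, 1, 4, 0, 2]
After 4 (swap(5, 0)): [2, 5, 1, 4, 0, 3]

Answer: [2, 5, 1, 4, 0, 3]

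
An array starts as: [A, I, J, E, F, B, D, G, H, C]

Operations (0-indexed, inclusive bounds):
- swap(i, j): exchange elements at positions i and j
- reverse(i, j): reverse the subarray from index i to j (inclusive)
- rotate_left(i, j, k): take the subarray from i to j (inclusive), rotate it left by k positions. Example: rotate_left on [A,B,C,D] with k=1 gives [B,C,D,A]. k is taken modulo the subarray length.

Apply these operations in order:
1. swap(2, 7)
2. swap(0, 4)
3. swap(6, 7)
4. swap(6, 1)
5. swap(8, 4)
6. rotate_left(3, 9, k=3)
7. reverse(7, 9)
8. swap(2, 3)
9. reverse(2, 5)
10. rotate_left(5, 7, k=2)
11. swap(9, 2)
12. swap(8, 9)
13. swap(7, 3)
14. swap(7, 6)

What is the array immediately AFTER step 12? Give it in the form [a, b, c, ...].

After 1 (swap(2, 7)): [A, I, G, E, F, B, D, J, H, C]
After 2 (swap(0, 4)): [F, I, G, E, A, B, D, J, H, C]
After 3 (swap(6, 7)): [F, I, G, E, A, B, J, D, H, C]
After 4 (swap(6, 1)): [F, J, G, E, A, B, I, D, H, C]
After 5 (swap(8, 4)): [F, J, G, E, H, B, I, D, A, C]
After 6 (rotate_left(3, 9, k=3)): [F, J, G, I, D, A, C, E, H, B]
After 7 (reverse(7, 9)): [F, J, G, I, D, A, C, B, H, E]
After 8 (swap(2, 3)): [F, J, I, G, D, A, C, B, H, E]
After 9 (reverse(2, 5)): [F, J, A, D, G, I, C, B, H, E]
After 10 (rotate_left(5, 7, k=2)): [F, J, A, D, G, B, I, C, H, E]
After 11 (swap(9, 2)): [F, J, E, D, G, B, I, C, H, A]
After 12 (swap(8, 9)): [F, J, E, D, G, B, I, C, A, H]

Answer: [F, J, E, D, G, B, I, C, A, H]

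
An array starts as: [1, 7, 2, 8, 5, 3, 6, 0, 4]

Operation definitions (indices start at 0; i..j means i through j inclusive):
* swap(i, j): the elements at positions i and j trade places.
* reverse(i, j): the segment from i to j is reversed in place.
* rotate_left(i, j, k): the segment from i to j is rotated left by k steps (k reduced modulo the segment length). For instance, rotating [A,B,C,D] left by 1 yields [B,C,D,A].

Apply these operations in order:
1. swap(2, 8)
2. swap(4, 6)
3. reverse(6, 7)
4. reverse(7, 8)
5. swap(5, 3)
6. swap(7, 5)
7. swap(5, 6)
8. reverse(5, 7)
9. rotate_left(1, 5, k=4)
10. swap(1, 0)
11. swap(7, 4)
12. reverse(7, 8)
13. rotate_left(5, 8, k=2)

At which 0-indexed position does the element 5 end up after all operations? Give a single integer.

Answer: 5

Derivation:
After 1 (swap(2, 8)): [1, 7, 4, 8, 5, 3, 6, 0, 2]
After 2 (swap(4, 6)): [1, 7, 4, 8, 6, 3, 5, 0, 2]
After 3 (reverse(6, 7)): [1, 7, 4, 8, 6, 3, 0, 5, 2]
After 4 (reverse(7, 8)): [1, 7, 4, 8, 6, 3, 0, 2, 5]
After 5 (swap(5, 3)): [1, 7, 4, 3, 6, 8, 0, 2, 5]
After 6 (swap(7, 5)): [1, 7, 4, 3, 6, 2, 0, 8, 5]
After 7 (swap(5, 6)): [1, 7, 4, 3, 6, 0, 2, 8, 5]
After 8 (reverse(5, 7)): [1, 7, 4, 3, 6, 8, 2, 0, 5]
After 9 (rotate_left(1, 5, k=4)): [1, 8, 7, 4, 3, 6, 2, 0, 5]
After 10 (swap(1, 0)): [8, 1, 7, 4, 3, 6, 2, 0, 5]
After 11 (swap(7, 4)): [8, 1, 7, 4, 0, 6, 2, 3, 5]
After 12 (reverse(7, 8)): [8, 1, 7, 4, 0, 6, 2, 5, 3]
After 13 (rotate_left(5, 8, k=2)): [8, 1, 7, 4, 0, 5, 3, 6, 2]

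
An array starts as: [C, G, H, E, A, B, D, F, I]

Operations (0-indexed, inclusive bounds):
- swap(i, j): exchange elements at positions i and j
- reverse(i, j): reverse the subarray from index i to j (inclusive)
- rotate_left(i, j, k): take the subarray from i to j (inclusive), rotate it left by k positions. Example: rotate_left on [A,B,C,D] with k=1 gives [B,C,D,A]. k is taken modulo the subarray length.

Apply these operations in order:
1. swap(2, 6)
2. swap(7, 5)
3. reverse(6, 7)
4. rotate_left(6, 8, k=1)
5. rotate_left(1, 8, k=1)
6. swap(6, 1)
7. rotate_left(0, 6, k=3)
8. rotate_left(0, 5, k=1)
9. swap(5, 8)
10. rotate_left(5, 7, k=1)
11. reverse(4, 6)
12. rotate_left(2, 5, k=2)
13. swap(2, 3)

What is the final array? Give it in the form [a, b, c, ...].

Answer: [F, H, E, B, D, C, I, G, A]

Derivation:
After 1 (swap(2, 6)): [C, G, D, E, A, B, H, F, I]
After 2 (swap(7, 5)): [C, G, D, E, A, F, H, B, I]
After 3 (reverse(6, 7)): [C, G, D, E, A, F, B, H, I]
After 4 (rotate_left(6, 8, k=1)): [C, G, D, E, A, F, H, I, B]
After 5 (rotate_left(1, 8, k=1)): [C, D, E, A, F, H, I, B, G]
After 6 (swap(6, 1)): [C, I, E, A, F, H, D, B, G]
After 7 (rotate_left(0, 6, k=3)): [A, F, H, D, C, I, E, B, G]
After 8 (rotate_left(0, 5, k=1)): [F, H, D, C, I, A, E, B, G]
After 9 (swap(5, 8)): [F, H, D, C, I, G, E, B, A]
After 10 (rotate_left(5, 7, k=1)): [F, H, D, C, I, E, B, G, A]
After 11 (reverse(4, 6)): [F, H, D, C, B, E, I, G, A]
After 12 (rotate_left(2, 5, k=2)): [F, H, B, E, D, C, I, G, A]
After 13 (swap(2, 3)): [F, H, E, B, D, C, I, G, A]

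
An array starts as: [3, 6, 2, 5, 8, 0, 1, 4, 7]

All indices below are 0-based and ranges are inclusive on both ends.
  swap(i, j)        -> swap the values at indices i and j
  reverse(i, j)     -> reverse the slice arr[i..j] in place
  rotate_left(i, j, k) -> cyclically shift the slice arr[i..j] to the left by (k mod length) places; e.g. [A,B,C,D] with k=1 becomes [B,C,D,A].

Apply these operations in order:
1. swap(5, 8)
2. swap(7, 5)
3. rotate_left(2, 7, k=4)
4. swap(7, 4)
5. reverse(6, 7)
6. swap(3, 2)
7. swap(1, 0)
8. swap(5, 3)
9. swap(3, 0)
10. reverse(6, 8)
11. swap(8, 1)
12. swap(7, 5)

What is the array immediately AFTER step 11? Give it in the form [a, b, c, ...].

Answer: [5, 2, 7, 6, 4, 1, 0, 8, 3]

Derivation:
After 1 (swap(5, 8)): [3, 6, 2, 5, 8, 7, 1, 4, 0]
After 2 (swap(7, 5)): [3, 6, 2, 5, 8, 4, 1, 7, 0]
After 3 (rotate_left(2, 7, k=4)): [3, 6, 1, 7, 2, 5, 8, 4, 0]
After 4 (swap(7, 4)): [3, 6, 1, 7, 4, 5, 8, 2, 0]
After 5 (reverse(6, 7)): [3, 6, 1, 7, 4, 5, 2, 8, 0]
After 6 (swap(3, 2)): [3, 6, 7, 1, 4, 5, 2, 8, 0]
After 7 (swap(1, 0)): [6, 3, 7, 1, 4, 5, 2, 8, 0]
After 8 (swap(5, 3)): [6, 3, 7, 5, 4, 1, 2, 8, 0]
After 9 (swap(3, 0)): [5, 3, 7, 6, 4, 1, 2, 8, 0]
After 10 (reverse(6, 8)): [5, 3, 7, 6, 4, 1, 0, 8, 2]
After 11 (swap(8, 1)): [5, 2, 7, 6, 4, 1, 0, 8, 3]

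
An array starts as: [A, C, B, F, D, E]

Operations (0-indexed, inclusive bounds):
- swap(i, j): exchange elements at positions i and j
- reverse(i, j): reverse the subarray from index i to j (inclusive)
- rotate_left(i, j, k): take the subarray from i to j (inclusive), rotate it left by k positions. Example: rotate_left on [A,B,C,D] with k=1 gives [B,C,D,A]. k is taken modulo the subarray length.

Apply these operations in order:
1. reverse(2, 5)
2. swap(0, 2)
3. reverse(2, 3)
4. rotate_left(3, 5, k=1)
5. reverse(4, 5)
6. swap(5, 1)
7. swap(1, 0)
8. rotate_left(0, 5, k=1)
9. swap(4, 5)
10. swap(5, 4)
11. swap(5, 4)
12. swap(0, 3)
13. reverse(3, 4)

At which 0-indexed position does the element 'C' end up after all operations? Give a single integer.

Answer: 5

Derivation:
After 1 (reverse(2, 5)): [A, C, E, D, F, B]
After 2 (swap(0, 2)): [E, C, A, D, F, B]
After 3 (reverse(2, 3)): [E, C, D, A, F, B]
After 4 (rotate_left(3, 5, k=1)): [E, C, D, F, B, A]
After 5 (reverse(4, 5)): [E, C, D, F, A, B]
After 6 (swap(5, 1)): [E, B, D, F, A, C]
After 7 (swap(1, 0)): [B, E, D, F, A, C]
After 8 (rotate_left(0, 5, k=1)): [E, D, F, A, C, B]
After 9 (swap(4, 5)): [E, D, F, A, B, C]
After 10 (swap(5, 4)): [E, D, F, A, C, B]
After 11 (swap(5, 4)): [E, D, F, A, B, C]
After 12 (swap(0, 3)): [A, D, F, E, B, C]
After 13 (reverse(3, 4)): [A, D, F, B, E, C]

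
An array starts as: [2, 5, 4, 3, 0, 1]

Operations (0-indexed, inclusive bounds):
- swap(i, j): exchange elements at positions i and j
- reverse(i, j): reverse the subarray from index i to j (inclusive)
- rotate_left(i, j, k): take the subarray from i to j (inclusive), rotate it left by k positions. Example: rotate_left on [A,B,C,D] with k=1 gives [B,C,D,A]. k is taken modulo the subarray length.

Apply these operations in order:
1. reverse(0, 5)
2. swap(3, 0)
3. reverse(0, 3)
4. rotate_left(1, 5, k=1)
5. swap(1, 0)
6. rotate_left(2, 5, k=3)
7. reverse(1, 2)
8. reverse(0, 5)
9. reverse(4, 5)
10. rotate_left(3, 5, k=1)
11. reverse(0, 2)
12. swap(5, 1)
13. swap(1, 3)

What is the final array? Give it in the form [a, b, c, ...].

Answer: [4, 0, 2, 1, 3, 5]

Derivation:
After 1 (reverse(0, 5)): [1, 0, 3, 4, 5, 2]
After 2 (swap(3, 0)): [4, 0, 3, 1, 5, 2]
After 3 (reverse(0, 3)): [1, 3, 0, 4, 5, 2]
After 4 (rotate_left(1, 5, k=1)): [1, 0, 4, 5, 2, 3]
After 5 (swap(1, 0)): [0, 1, 4, 5, 2, 3]
After 6 (rotate_left(2, 5, k=3)): [0, 1, 3, 4, 5, 2]
After 7 (reverse(1, 2)): [0, 3, 1, 4, 5, 2]
After 8 (reverse(0, 5)): [2, 5, 4, 1, 3, 0]
After 9 (reverse(4, 5)): [2, 5, 4, 1, 0, 3]
After 10 (rotate_left(3, 5, k=1)): [2, 5, 4, 0, 3, 1]
After 11 (reverse(0, 2)): [4, 5, 2, 0, 3, 1]
After 12 (swap(5, 1)): [4, 1, 2, 0, 3, 5]
After 13 (swap(1, 3)): [4, 0, 2, 1, 3, 5]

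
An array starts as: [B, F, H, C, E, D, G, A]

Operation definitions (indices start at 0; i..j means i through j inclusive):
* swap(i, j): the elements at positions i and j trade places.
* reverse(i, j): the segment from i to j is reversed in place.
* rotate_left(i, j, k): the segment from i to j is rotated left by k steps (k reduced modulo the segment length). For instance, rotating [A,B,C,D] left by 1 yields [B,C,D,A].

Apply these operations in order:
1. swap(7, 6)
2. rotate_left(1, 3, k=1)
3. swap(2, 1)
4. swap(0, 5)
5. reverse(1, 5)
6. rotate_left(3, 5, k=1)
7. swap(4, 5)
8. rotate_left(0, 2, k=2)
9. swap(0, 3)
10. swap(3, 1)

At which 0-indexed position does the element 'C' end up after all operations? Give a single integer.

After 1 (swap(7, 6)): [B, F, H, C, E, D, A, G]
After 2 (rotate_left(1, 3, k=1)): [B, H, C, F, E, D, A, G]
After 3 (swap(2, 1)): [B, C, H, F, E, D, A, G]
After 4 (swap(0, 5)): [D, C, H, F, E, B, A, G]
After 5 (reverse(1, 5)): [D, B, E, F, H, C, A, G]
After 6 (rotate_left(3, 5, k=1)): [D, B, E, H, C, F, A, G]
After 7 (swap(4, 5)): [D, B, E, H, F, C, A, G]
After 8 (rotate_left(0, 2, k=2)): [E, D, B, H, F, C, A, G]
After 9 (swap(0, 3)): [H, D, B, E, F, C, A, G]
After 10 (swap(3, 1)): [H, E, B, D, F, C, A, G]

Answer: 5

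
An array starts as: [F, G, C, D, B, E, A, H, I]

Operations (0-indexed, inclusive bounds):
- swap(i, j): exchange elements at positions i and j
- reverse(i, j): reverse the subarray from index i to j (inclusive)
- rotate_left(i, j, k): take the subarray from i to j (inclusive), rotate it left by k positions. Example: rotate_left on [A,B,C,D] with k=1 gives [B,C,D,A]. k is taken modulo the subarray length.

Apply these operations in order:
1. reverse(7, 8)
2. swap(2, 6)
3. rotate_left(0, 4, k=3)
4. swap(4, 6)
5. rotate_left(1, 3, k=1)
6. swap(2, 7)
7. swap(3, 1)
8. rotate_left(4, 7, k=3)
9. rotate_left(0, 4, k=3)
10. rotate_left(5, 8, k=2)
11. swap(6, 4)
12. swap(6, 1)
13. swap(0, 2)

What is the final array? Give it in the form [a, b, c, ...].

After 1 (reverse(7, 8)): [F, G, C, D, B, E, A, I, H]
After 2 (swap(2, 6)): [F, G, A, D, B, E, C, I, H]
After 3 (rotate_left(0, 4, k=3)): [D, B, F, G, A, E, C, I, H]
After 4 (swap(4, 6)): [D, B, F, G, C, E, A, I, H]
After 5 (rotate_left(1, 3, k=1)): [D, F, G, B, C, E, A, I, H]
After 6 (swap(2, 7)): [D, F, I, B, C, E, A, G, H]
After 7 (swap(3, 1)): [D, B, I, F, C, E, A, G, H]
After 8 (rotate_left(4, 7, k=3)): [D, B, I, F, G, C, E, A, H]
After 9 (rotate_left(0, 4, k=3)): [F, G, D, B, I, C, E, A, H]
After 10 (rotate_left(5, 8, k=2)): [F, G, D, B, I, A, H, C, E]
After 11 (swap(6, 4)): [F, G, D, B, H, A, I, C, E]
After 12 (swap(6, 1)): [F, I, D, B, H, A, G, C, E]
After 13 (swap(0, 2)): [D, I, F, B, H, A, G, C, E]

Answer: [D, I, F, B, H, A, G, C, E]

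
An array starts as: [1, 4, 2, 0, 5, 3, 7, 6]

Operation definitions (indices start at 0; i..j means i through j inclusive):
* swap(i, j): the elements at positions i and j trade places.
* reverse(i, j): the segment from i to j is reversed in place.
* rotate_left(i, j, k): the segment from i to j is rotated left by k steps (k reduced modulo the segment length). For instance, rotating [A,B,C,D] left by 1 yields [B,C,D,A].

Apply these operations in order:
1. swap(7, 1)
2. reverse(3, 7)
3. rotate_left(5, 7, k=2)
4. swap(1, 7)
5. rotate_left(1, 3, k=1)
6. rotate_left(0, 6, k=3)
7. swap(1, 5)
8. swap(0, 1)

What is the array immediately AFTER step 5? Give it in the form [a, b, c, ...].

Answer: [1, 2, 4, 5, 7, 0, 3, 6]

Derivation:
After 1 (swap(7, 1)): [1, 6, 2, 0, 5, 3, 7, 4]
After 2 (reverse(3, 7)): [1, 6, 2, 4, 7, 3, 5, 0]
After 3 (rotate_left(5, 7, k=2)): [1, 6, 2, 4, 7, 0, 3, 5]
After 4 (swap(1, 7)): [1, 5, 2, 4, 7, 0, 3, 6]
After 5 (rotate_left(1, 3, k=1)): [1, 2, 4, 5, 7, 0, 3, 6]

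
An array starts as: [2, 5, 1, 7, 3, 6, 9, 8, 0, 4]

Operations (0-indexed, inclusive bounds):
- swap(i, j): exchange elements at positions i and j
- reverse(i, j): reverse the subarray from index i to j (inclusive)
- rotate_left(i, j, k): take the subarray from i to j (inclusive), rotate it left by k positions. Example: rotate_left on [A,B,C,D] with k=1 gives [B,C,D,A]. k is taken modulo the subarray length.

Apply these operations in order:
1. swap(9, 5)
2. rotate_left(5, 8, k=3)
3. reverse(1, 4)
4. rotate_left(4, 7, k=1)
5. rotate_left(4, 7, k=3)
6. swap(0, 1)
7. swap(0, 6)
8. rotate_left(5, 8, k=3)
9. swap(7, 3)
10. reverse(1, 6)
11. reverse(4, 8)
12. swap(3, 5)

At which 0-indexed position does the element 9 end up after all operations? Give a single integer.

After 1 (swap(9, 5)): [2, 5, 1, 7, 3, 4, 9, 8, 0, 6]
After 2 (rotate_left(5, 8, k=3)): [2, 5, 1, 7, 3, 0, 4, 9, 8, 6]
After 3 (reverse(1, 4)): [2, 3, 7, 1, 5, 0, 4, 9, 8, 6]
After 4 (rotate_left(4, 7, k=1)): [2, 3, 7, 1, 0, 4, 9, 5, 8, 6]
After 5 (rotate_left(4, 7, k=3)): [2, 3, 7, 1, 5, 0, 4, 9, 8, 6]
After 6 (swap(0, 1)): [3, 2, 7, 1, 5, 0, 4, 9, 8, 6]
After 7 (swap(0, 6)): [4, 2, 7, 1, 5, 0, 3, 9, 8, 6]
After 8 (rotate_left(5, 8, k=3)): [4, 2, 7, 1, 5, 8, 0, 3, 9, 6]
After 9 (swap(7, 3)): [4, 2, 7, 3, 5, 8, 0, 1, 9, 6]
After 10 (reverse(1, 6)): [4, 0, 8, 5, 3, 7, 2, 1, 9, 6]
After 11 (reverse(4, 8)): [4, 0, 8, 5, 9, 1, 2, 7, 3, 6]
After 12 (swap(3, 5)): [4, 0, 8, 1, 9, 5, 2, 7, 3, 6]

Answer: 4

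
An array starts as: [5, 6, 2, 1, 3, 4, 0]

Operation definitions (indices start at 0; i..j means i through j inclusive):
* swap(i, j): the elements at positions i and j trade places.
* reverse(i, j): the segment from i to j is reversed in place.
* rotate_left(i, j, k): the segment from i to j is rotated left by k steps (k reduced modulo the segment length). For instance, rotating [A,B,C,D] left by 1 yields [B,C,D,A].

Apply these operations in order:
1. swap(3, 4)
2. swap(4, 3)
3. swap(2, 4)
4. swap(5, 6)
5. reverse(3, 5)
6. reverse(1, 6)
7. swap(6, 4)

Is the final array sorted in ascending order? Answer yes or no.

Answer: no

Derivation:
After 1 (swap(3, 4)): [5, 6, 2, 3, 1, 4, 0]
After 2 (swap(4, 3)): [5, 6, 2, 1, 3, 4, 0]
After 3 (swap(2, 4)): [5, 6, 3, 1, 2, 4, 0]
After 4 (swap(5, 6)): [5, 6, 3, 1, 2, 0, 4]
After 5 (reverse(3, 5)): [5, 6, 3, 0, 2, 1, 4]
After 6 (reverse(1, 6)): [5, 4, 1, 2, 0, 3, 6]
After 7 (swap(6, 4)): [5, 4, 1, 2, 6, 3, 0]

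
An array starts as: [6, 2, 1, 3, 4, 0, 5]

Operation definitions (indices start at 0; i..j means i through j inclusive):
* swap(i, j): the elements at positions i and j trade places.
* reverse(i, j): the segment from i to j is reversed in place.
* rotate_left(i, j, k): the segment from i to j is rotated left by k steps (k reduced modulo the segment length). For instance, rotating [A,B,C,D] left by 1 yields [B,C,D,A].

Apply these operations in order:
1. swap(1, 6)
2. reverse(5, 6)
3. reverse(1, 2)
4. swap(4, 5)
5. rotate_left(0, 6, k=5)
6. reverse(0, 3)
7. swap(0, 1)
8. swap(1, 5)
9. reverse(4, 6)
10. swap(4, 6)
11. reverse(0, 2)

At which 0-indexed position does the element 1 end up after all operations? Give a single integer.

Answer: 5

Derivation:
After 1 (swap(1, 6)): [6, 5, 1, 3, 4, 0, 2]
After 2 (reverse(5, 6)): [6, 5, 1, 3, 4, 2, 0]
After 3 (reverse(1, 2)): [6, 1, 5, 3, 4, 2, 0]
After 4 (swap(4, 5)): [6, 1, 5, 3, 2, 4, 0]
After 5 (rotate_left(0, 6, k=5)): [4, 0, 6, 1, 5, 3, 2]
After 6 (reverse(0, 3)): [1, 6, 0, 4, 5, 3, 2]
After 7 (swap(0, 1)): [6, 1, 0, 4, 5, 3, 2]
After 8 (swap(1, 5)): [6, 3, 0, 4, 5, 1, 2]
After 9 (reverse(4, 6)): [6, 3, 0, 4, 2, 1, 5]
After 10 (swap(4, 6)): [6, 3, 0, 4, 5, 1, 2]
After 11 (reverse(0, 2)): [0, 3, 6, 4, 5, 1, 2]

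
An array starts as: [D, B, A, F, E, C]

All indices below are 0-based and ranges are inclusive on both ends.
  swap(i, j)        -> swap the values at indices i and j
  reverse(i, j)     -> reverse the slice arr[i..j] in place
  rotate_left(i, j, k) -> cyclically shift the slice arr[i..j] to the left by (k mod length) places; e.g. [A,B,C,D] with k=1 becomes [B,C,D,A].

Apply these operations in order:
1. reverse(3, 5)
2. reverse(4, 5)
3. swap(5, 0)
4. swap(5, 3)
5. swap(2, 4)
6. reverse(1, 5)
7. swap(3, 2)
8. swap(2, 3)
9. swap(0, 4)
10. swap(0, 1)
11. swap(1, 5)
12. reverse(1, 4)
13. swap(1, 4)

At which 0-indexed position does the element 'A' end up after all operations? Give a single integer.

Answer: 3

Derivation:
After 1 (reverse(3, 5)): [D, B, A, C, E, F]
After 2 (reverse(4, 5)): [D, B, A, C, F, E]
After 3 (swap(5, 0)): [E, B, A, C, F, D]
After 4 (swap(5, 3)): [E, B, A, D, F, C]
After 5 (swap(2, 4)): [E, B, F, D, A, C]
After 6 (reverse(1, 5)): [E, C, A, D, F, B]
After 7 (swap(3, 2)): [E, C, D, A, F, B]
After 8 (swap(2, 3)): [E, C, A, D, F, B]
After 9 (swap(0, 4)): [F, C, A, D, E, B]
After 10 (swap(0, 1)): [C, F, A, D, E, B]
After 11 (swap(1, 5)): [C, B, A, D, E, F]
After 12 (reverse(1, 4)): [C, E, D, A, B, F]
After 13 (swap(1, 4)): [C, B, D, A, E, F]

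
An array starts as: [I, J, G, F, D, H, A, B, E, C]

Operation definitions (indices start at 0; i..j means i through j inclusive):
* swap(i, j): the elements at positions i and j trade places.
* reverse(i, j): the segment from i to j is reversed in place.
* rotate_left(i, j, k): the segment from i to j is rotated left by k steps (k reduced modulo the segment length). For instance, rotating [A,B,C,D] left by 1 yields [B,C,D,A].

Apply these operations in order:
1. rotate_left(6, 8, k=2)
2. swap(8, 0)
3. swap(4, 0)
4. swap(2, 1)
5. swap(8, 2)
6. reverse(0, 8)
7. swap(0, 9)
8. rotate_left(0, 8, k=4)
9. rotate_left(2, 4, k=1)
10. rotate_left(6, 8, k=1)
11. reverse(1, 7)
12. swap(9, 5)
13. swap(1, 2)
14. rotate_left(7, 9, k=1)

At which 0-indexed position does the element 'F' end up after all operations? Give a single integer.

Answer: 9

Derivation:
After 1 (rotate_left(6, 8, k=2)): [I, J, G, F, D, H, E, A, B, C]
After 2 (swap(8, 0)): [B, J, G, F, D, H, E, A, I, C]
After 3 (swap(4, 0)): [D, J, G, F, B, H, E, A, I, C]
After 4 (swap(2, 1)): [D, G, J, F, B, H, E, A, I, C]
After 5 (swap(8, 2)): [D, G, I, F, B, H, E, A, J, C]
After 6 (reverse(0, 8)): [J, A, E, H, B, F, I, G, D, C]
After 7 (swap(0, 9)): [C, A, E, H, B, F, I, G, D, J]
After 8 (rotate_left(0, 8, k=4)): [B, F, I, G, D, C, A, E, H, J]
After 9 (rotate_left(2, 4, k=1)): [B, F, G, D, I, C, A, E, H, J]
After 10 (rotate_left(6, 8, k=1)): [B, F, G, D, I, C, E, H, A, J]
After 11 (reverse(1, 7)): [B, H, E, C, I, D, G, F, A, J]
After 12 (swap(9, 5)): [B, H, E, C, I, J, G, F, A, D]
After 13 (swap(1, 2)): [B, E, H, C, I, J, G, F, A, D]
After 14 (rotate_left(7, 9, k=1)): [B, E, H, C, I, J, G, A, D, F]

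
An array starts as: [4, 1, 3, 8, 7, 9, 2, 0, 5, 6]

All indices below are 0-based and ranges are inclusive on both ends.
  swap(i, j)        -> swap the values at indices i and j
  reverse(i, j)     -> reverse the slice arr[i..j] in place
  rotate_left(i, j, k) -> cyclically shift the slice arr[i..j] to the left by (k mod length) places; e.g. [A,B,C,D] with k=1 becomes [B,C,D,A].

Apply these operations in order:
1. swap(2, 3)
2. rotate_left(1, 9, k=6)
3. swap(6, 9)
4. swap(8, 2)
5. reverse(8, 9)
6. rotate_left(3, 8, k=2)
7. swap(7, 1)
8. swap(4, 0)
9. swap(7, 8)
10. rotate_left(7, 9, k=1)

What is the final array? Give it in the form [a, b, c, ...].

After 1 (swap(2, 3)): [4, 1, 8, 3, 7, 9, 2, 0, 5, 6]
After 2 (rotate_left(1, 9, k=6)): [4, 0, 5, 6, 1, 8, 3, 7, 9, 2]
After 3 (swap(6, 9)): [4, 0, 5, 6, 1, 8, 2, 7, 9, 3]
After 4 (swap(8, 2)): [4, 0, 9, 6, 1, 8, 2, 7, 5, 3]
After 5 (reverse(8, 9)): [4, 0, 9, 6, 1, 8, 2, 7, 3, 5]
After 6 (rotate_left(3, 8, k=2)): [4, 0, 9, 8, 2, 7, 3, 6, 1, 5]
After 7 (swap(7, 1)): [4, 6, 9, 8, 2, 7, 3, 0, 1, 5]
After 8 (swap(4, 0)): [2, 6, 9, 8, 4, 7, 3, 0, 1, 5]
After 9 (swap(7, 8)): [2, 6, 9, 8, 4, 7, 3, 1, 0, 5]
After 10 (rotate_left(7, 9, k=1)): [2, 6, 9, 8, 4, 7, 3, 0, 5, 1]

Answer: [2, 6, 9, 8, 4, 7, 3, 0, 5, 1]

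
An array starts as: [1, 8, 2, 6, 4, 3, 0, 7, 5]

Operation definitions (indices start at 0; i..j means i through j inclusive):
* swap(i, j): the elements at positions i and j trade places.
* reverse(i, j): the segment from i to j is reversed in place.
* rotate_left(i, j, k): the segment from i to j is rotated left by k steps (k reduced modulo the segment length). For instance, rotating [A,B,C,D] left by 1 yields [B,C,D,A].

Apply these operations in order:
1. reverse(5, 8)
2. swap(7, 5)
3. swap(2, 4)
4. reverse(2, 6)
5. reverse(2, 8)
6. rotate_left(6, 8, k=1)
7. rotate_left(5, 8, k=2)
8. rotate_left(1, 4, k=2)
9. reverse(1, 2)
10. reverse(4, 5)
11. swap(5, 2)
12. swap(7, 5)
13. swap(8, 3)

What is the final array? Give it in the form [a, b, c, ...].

Answer: [1, 4, 3, 0, 7, 6, 2, 5, 8]

Derivation:
After 1 (reverse(5, 8)): [1, 8, 2, 6, 4, 5, 7, 0, 3]
After 2 (swap(7, 5)): [1, 8, 2, 6, 4, 0, 7, 5, 3]
After 3 (swap(2, 4)): [1, 8, 4, 6, 2, 0, 7, 5, 3]
After 4 (reverse(2, 6)): [1, 8, 7, 0, 2, 6, 4, 5, 3]
After 5 (reverse(2, 8)): [1, 8, 3, 5, 4, 6, 2, 0, 7]
After 6 (rotate_left(6, 8, k=1)): [1, 8, 3, 5, 4, 6, 0, 7, 2]
After 7 (rotate_left(5, 8, k=2)): [1, 8, 3, 5, 4, 7, 2, 6, 0]
After 8 (rotate_left(1, 4, k=2)): [1, 5, 4, 8, 3, 7, 2, 6, 0]
After 9 (reverse(1, 2)): [1, 4, 5, 8, 3, 7, 2, 6, 0]
After 10 (reverse(4, 5)): [1, 4, 5, 8, 7, 3, 2, 6, 0]
After 11 (swap(5, 2)): [1, 4, 3, 8, 7, 5, 2, 6, 0]
After 12 (swap(7, 5)): [1, 4, 3, 8, 7, 6, 2, 5, 0]
After 13 (swap(8, 3)): [1, 4, 3, 0, 7, 6, 2, 5, 8]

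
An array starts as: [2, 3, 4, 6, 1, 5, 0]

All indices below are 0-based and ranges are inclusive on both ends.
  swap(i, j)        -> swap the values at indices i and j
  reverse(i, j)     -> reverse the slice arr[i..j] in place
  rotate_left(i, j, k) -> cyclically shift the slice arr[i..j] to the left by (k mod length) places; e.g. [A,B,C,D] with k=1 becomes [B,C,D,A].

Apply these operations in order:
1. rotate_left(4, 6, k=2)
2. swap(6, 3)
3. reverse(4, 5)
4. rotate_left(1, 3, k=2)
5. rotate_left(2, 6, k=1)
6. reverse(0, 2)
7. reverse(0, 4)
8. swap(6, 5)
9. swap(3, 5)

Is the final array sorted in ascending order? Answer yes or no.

After 1 (rotate_left(4, 6, k=2)): [2, 3, 4, 6, 0, 1, 5]
After 2 (swap(6, 3)): [2, 3, 4, 5, 0, 1, 6]
After 3 (reverse(4, 5)): [2, 3, 4, 5, 1, 0, 6]
After 4 (rotate_left(1, 3, k=2)): [2, 5, 3, 4, 1, 0, 6]
After 5 (rotate_left(2, 6, k=1)): [2, 5, 4, 1, 0, 6, 3]
After 6 (reverse(0, 2)): [4, 5, 2, 1, 0, 6, 3]
After 7 (reverse(0, 4)): [0, 1, 2, 5, 4, 6, 3]
After 8 (swap(6, 5)): [0, 1, 2, 5, 4, 3, 6]
After 9 (swap(3, 5)): [0, 1, 2, 3, 4, 5, 6]

Answer: yes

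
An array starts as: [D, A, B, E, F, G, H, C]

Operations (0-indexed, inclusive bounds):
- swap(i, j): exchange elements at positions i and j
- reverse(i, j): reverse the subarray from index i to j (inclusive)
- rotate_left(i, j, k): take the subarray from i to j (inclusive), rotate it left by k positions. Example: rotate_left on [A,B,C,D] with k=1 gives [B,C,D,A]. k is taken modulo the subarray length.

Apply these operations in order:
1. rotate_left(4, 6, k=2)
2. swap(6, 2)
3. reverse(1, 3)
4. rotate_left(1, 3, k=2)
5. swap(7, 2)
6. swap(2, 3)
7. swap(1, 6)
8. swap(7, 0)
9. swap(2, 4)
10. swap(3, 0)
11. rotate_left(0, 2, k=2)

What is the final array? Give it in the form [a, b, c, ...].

After 1 (rotate_left(4, 6, k=2)): [D, A, B, E, H, F, G, C]
After 2 (swap(6, 2)): [D, A, G, E, H, F, B, C]
After 3 (reverse(1, 3)): [D, E, G, A, H, F, B, C]
After 4 (rotate_left(1, 3, k=2)): [D, A, E, G, H, F, B, C]
After 5 (swap(7, 2)): [D, A, C, G, H, F, B, E]
After 6 (swap(2, 3)): [D, A, G, C, H, F, B, E]
After 7 (swap(1, 6)): [D, B, G, C, H, F, A, E]
After 8 (swap(7, 0)): [E, B, G, C, H, F, A, D]
After 9 (swap(2, 4)): [E, B, H, C, G, F, A, D]
After 10 (swap(3, 0)): [C, B, H, E, G, F, A, D]
After 11 (rotate_left(0, 2, k=2)): [H, C, B, E, G, F, A, D]

Answer: [H, C, B, E, G, F, A, D]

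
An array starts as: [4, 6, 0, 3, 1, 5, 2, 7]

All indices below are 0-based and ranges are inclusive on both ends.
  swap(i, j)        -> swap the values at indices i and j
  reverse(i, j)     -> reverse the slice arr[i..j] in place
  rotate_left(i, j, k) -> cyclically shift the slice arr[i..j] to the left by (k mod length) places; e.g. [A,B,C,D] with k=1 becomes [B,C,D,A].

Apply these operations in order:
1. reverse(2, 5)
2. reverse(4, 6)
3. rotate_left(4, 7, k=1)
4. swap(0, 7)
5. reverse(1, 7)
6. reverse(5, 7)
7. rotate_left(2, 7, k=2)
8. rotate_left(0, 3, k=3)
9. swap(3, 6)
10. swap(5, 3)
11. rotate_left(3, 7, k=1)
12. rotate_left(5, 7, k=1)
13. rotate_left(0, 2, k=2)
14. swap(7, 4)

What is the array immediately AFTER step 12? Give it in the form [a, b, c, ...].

After 1 (reverse(2, 5)): [4, 6, 5, 1, 3, 0, 2, 7]
After 2 (reverse(4, 6)): [4, 6, 5, 1, 2, 0, 3, 7]
After 3 (rotate_left(4, 7, k=1)): [4, 6, 5, 1, 0, 3, 7, 2]
After 4 (swap(0, 7)): [2, 6, 5, 1, 0, 3, 7, 4]
After 5 (reverse(1, 7)): [2, 4, 7, 3, 0, 1, 5, 6]
After 6 (reverse(5, 7)): [2, 4, 7, 3, 0, 6, 5, 1]
After 7 (rotate_left(2, 7, k=2)): [2, 4, 0, 6, 5, 1, 7, 3]
After 8 (rotate_left(0, 3, k=3)): [6, 2, 4, 0, 5, 1, 7, 3]
After 9 (swap(3, 6)): [6, 2, 4, 7, 5, 1, 0, 3]
After 10 (swap(5, 3)): [6, 2, 4, 1, 5, 7, 0, 3]
After 11 (rotate_left(3, 7, k=1)): [6, 2, 4, 5, 7, 0, 3, 1]
After 12 (rotate_left(5, 7, k=1)): [6, 2, 4, 5, 7, 3, 1, 0]

Answer: [6, 2, 4, 5, 7, 3, 1, 0]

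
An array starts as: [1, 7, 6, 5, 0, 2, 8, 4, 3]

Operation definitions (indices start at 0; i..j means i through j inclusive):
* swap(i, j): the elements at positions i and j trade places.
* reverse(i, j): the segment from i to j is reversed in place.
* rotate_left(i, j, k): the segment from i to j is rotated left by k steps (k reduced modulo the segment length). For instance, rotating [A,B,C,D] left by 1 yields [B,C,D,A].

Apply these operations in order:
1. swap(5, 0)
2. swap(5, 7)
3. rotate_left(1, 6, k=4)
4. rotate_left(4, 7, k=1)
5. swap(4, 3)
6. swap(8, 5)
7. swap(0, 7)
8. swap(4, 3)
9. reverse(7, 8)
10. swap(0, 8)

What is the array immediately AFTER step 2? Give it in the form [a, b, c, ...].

After 1 (swap(5, 0)): [2, 7, 6, 5, 0, 1, 8, 4, 3]
After 2 (swap(5, 7)): [2, 7, 6, 5, 0, 4, 8, 1, 3]

Answer: [2, 7, 6, 5, 0, 4, 8, 1, 3]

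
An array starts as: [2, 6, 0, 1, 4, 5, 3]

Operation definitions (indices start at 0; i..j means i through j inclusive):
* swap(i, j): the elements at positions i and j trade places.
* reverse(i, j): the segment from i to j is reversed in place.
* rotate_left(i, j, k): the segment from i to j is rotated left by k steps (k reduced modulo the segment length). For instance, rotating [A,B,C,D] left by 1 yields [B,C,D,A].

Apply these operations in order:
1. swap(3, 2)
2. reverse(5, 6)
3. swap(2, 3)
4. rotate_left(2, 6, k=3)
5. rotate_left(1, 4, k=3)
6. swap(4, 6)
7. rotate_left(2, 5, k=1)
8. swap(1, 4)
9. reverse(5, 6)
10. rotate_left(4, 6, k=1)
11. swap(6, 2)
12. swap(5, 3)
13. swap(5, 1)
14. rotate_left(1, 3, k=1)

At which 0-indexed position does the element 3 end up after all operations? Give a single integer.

Answer: 6

Derivation:
After 1 (swap(3, 2)): [2, 6, 1, 0, 4, 5, 3]
After 2 (reverse(5, 6)): [2, 6, 1, 0, 4, 3, 5]
After 3 (swap(2, 3)): [2, 6, 0, 1, 4, 3, 5]
After 4 (rotate_left(2, 6, k=3)): [2, 6, 3, 5, 0, 1, 4]
After 5 (rotate_left(1, 4, k=3)): [2, 0, 6, 3, 5, 1, 4]
After 6 (swap(4, 6)): [2, 0, 6, 3, 4, 1, 5]
After 7 (rotate_left(2, 5, k=1)): [2, 0, 3, 4, 1, 6, 5]
After 8 (swap(1, 4)): [2, 1, 3, 4, 0, 6, 5]
After 9 (reverse(5, 6)): [2, 1, 3, 4, 0, 5, 6]
After 10 (rotate_left(4, 6, k=1)): [2, 1, 3, 4, 5, 6, 0]
After 11 (swap(6, 2)): [2, 1, 0, 4, 5, 6, 3]
After 12 (swap(5, 3)): [2, 1, 0, 6, 5, 4, 3]
After 13 (swap(5, 1)): [2, 4, 0, 6, 5, 1, 3]
After 14 (rotate_left(1, 3, k=1)): [2, 0, 6, 4, 5, 1, 3]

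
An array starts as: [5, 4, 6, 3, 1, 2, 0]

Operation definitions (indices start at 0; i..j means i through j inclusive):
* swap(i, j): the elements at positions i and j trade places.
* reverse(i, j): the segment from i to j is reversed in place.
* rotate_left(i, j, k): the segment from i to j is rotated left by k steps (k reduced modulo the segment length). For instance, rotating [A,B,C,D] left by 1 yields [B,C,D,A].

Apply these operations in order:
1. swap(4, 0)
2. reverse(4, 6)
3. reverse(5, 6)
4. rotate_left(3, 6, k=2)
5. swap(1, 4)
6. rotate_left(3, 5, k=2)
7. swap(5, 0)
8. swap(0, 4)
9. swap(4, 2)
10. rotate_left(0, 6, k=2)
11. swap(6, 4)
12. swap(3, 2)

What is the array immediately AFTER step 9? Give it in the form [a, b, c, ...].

Answer: [5, 2, 4, 3, 6, 1, 0]

Derivation:
After 1 (swap(4, 0)): [1, 4, 6, 3, 5, 2, 0]
After 2 (reverse(4, 6)): [1, 4, 6, 3, 0, 2, 5]
After 3 (reverse(5, 6)): [1, 4, 6, 3, 0, 5, 2]
After 4 (rotate_left(3, 6, k=2)): [1, 4, 6, 5, 2, 3, 0]
After 5 (swap(1, 4)): [1, 2, 6, 5, 4, 3, 0]
After 6 (rotate_left(3, 5, k=2)): [1, 2, 6, 3, 5, 4, 0]
After 7 (swap(5, 0)): [4, 2, 6, 3, 5, 1, 0]
After 8 (swap(0, 4)): [5, 2, 6, 3, 4, 1, 0]
After 9 (swap(4, 2)): [5, 2, 4, 3, 6, 1, 0]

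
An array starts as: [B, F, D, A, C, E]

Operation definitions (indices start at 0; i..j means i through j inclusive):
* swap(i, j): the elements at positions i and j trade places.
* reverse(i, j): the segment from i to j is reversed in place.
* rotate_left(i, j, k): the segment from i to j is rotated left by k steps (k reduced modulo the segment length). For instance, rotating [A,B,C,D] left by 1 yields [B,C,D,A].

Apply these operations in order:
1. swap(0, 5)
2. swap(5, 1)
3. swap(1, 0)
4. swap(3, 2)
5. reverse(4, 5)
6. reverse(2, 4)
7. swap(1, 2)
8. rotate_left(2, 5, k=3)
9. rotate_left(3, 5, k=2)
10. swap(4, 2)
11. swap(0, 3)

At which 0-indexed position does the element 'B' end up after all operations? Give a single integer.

After 1 (swap(0, 5)): [E, F, D, A, C, B]
After 2 (swap(5, 1)): [E, B, D, A, C, F]
After 3 (swap(1, 0)): [B, E, D, A, C, F]
After 4 (swap(3, 2)): [B, E, A, D, C, F]
After 5 (reverse(4, 5)): [B, E, A, D, F, C]
After 6 (reverse(2, 4)): [B, E, F, D, A, C]
After 7 (swap(1, 2)): [B, F, E, D, A, C]
After 8 (rotate_left(2, 5, k=3)): [B, F, C, E, D, A]
After 9 (rotate_left(3, 5, k=2)): [B, F, C, A, E, D]
After 10 (swap(4, 2)): [B, F, E, A, C, D]
After 11 (swap(0, 3)): [A, F, E, B, C, D]

Answer: 3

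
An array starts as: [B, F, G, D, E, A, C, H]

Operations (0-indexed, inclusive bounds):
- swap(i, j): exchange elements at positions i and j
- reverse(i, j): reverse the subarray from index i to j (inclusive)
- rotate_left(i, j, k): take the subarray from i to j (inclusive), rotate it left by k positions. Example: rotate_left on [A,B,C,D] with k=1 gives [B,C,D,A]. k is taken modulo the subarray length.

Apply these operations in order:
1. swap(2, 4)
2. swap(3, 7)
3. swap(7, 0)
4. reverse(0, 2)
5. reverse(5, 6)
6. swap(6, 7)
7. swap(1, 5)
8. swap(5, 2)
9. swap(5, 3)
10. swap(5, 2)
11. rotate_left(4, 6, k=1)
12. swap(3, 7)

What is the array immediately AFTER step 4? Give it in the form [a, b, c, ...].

Answer: [E, F, D, H, G, A, C, B]

Derivation:
After 1 (swap(2, 4)): [B, F, E, D, G, A, C, H]
After 2 (swap(3, 7)): [B, F, E, H, G, A, C, D]
After 3 (swap(7, 0)): [D, F, E, H, G, A, C, B]
After 4 (reverse(0, 2)): [E, F, D, H, G, A, C, B]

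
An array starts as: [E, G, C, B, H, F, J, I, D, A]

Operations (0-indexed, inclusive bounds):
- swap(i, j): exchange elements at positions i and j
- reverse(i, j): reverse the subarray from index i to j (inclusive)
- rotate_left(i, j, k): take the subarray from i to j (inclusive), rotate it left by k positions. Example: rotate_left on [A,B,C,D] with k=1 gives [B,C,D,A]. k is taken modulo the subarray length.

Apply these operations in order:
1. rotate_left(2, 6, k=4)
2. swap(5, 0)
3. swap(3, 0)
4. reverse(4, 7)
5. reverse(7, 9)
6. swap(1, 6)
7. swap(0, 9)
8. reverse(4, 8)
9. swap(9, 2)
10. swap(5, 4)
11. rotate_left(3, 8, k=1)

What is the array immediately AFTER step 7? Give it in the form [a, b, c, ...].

Answer: [B, E, J, H, I, F, G, A, D, C]

Derivation:
After 1 (rotate_left(2, 6, k=4)): [E, G, J, C, B, H, F, I, D, A]
After 2 (swap(5, 0)): [H, G, J, C, B, E, F, I, D, A]
After 3 (swap(3, 0)): [C, G, J, H, B, E, F, I, D, A]
After 4 (reverse(4, 7)): [C, G, J, H, I, F, E, B, D, A]
After 5 (reverse(7, 9)): [C, G, J, H, I, F, E, A, D, B]
After 6 (swap(1, 6)): [C, E, J, H, I, F, G, A, D, B]
After 7 (swap(0, 9)): [B, E, J, H, I, F, G, A, D, C]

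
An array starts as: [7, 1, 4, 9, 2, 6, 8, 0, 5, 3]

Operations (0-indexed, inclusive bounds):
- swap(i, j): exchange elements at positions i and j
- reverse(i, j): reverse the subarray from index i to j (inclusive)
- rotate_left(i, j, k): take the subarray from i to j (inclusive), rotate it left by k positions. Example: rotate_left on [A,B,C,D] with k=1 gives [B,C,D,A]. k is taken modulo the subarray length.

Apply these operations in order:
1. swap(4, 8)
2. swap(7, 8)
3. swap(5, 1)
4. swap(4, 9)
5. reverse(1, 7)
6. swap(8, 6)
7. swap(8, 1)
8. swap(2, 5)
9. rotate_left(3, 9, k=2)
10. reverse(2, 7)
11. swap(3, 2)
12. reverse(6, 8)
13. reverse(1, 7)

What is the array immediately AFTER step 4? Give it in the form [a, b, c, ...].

After 1 (swap(4, 8)): [7, 1, 4, 9, 5, 6, 8, 0, 2, 3]
After 2 (swap(7, 8)): [7, 1, 4, 9, 5, 6, 8, 2, 0, 3]
After 3 (swap(5, 1)): [7, 6, 4, 9, 5, 1, 8, 2, 0, 3]
After 4 (swap(4, 9)): [7, 6, 4, 9, 3, 1, 8, 2, 0, 5]

Answer: [7, 6, 4, 9, 3, 1, 8, 2, 0, 5]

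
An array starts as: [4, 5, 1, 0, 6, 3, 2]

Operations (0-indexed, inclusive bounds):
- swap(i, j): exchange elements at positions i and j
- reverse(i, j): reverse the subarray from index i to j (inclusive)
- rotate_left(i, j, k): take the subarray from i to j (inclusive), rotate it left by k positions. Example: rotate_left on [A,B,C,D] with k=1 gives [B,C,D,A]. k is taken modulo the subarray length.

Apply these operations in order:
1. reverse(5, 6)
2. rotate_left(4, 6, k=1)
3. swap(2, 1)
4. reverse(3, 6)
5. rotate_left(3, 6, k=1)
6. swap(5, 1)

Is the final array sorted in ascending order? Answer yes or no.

Answer: no

Derivation:
After 1 (reverse(5, 6)): [4, 5, 1, 0, 6, 2, 3]
After 2 (rotate_left(4, 6, k=1)): [4, 5, 1, 0, 2, 3, 6]
After 3 (swap(2, 1)): [4, 1, 5, 0, 2, 3, 6]
After 4 (reverse(3, 6)): [4, 1, 5, 6, 3, 2, 0]
After 5 (rotate_left(3, 6, k=1)): [4, 1, 5, 3, 2, 0, 6]
After 6 (swap(5, 1)): [4, 0, 5, 3, 2, 1, 6]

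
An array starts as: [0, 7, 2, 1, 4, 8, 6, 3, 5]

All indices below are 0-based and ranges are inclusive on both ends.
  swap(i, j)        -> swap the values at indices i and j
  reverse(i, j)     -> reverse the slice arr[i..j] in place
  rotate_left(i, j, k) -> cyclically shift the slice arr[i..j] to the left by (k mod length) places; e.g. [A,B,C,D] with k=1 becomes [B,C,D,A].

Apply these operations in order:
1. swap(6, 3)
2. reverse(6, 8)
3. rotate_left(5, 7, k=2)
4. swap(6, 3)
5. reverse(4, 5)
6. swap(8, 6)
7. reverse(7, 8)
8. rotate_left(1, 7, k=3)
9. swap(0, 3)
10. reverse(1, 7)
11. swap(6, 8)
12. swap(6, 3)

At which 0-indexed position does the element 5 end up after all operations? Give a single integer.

After 1 (swap(6, 3)): [0, 7, 2, 6, 4, 8, 1, 3, 5]
After 2 (reverse(6, 8)): [0, 7, 2, 6, 4, 8, 5, 3, 1]
After 3 (rotate_left(5, 7, k=2)): [0, 7, 2, 6, 4, 3, 8, 5, 1]
After 4 (swap(6, 3)): [0, 7, 2, 8, 4, 3, 6, 5, 1]
After 5 (reverse(4, 5)): [0, 7, 2, 8, 3, 4, 6, 5, 1]
After 6 (swap(8, 6)): [0, 7, 2, 8, 3, 4, 1, 5, 6]
After 7 (reverse(7, 8)): [0, 7, 2, 8, 3, 4, 1, 6, 5]
After 8 (rotate_left(1, 7, k=3)): [0, 3, 4, 1, 6, 7, 2, 8, 5]
After 9 (swap(0, 3)): [1, 3, 4, 0, 6, 7, 2, 8, 5]
After 10 (reverse(1, 7)): [1, 8, 2, 7, 6, 0, 4, 3, 5]
After 11 (swap(6, 8)): [1, 8, 2, 7, 6, 0, 5, 3, 4]
After 12 (swap(6, 3)): [1, 8, 2, 5, 6, 0, 7, 3, 4]

Answer: 3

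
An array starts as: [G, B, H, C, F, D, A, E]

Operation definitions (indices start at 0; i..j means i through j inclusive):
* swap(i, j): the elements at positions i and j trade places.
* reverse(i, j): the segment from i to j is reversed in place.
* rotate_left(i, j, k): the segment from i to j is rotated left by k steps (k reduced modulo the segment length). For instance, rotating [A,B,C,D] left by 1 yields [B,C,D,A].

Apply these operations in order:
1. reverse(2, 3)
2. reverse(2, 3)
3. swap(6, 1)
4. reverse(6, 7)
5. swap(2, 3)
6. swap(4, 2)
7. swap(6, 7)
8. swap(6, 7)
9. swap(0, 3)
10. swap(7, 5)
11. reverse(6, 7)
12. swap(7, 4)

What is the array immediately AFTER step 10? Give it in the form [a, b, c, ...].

After 1 (reverse(2, 3)): [G, B, C, H, F, D, A, E]
After 2 (reverse(2, 3)): [G, B, H, C, F, D, A, E]
After 3 (swap(6, 1)): [G, A, H, C, F, D, B, E]
After 4 (reverse(6, 7)): [G, A, H, C, F, D, E, B]
After 5 (swap(2, 3)): [G, A, C, H, F, D, E, B]
After 6 (swap(4, 2)): [G, A, F, H, C, D, E, B]
After 7 (swap(6, 7)): [G, A, F, H, C, D, B, E]
After 8 (swap(6, 7)): [G, A, F, H, C, D, E, B]
After 9 (swap(0, 3)): [H, A, F, G, C, D, E, B]
After 10 (swap(7, 5)): [H, A, F, G, C, B, E, D]

Answer: [H, A, F, G, C, B, E, D]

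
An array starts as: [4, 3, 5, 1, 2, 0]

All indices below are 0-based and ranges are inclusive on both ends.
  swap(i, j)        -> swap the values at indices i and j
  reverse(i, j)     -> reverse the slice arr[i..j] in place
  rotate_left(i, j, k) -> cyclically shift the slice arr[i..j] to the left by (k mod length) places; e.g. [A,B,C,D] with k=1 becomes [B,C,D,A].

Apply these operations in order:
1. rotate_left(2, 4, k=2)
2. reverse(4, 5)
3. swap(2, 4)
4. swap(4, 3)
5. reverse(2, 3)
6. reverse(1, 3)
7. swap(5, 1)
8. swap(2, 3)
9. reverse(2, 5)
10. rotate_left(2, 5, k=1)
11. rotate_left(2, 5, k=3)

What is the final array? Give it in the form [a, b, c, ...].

Answer: [4, 1, 0, 5, 2, 3]

Derivation:
After 1 (rotate_left(2, 4, k=2)): [4, 3, 2, 5, 1, 0]
After 2 (reverse(4, 5)): [4, 3, 2, 5, 0, 1]
After 3 (swap(2, 4)): [4, 3, 0, 5, 2, 1]
After 4 (swap(4, 3)): [4, 3, 0, 2, 5, 1]
After 5 (reverse(2, 3)): [4, 3, 2, 0, 5, 1]
After 6 (reverse(1, 3)): [4, 0, 2, 3, 5, 1]
After 7 (swap(5, 1)): [4, 1, 2, 3, 5, 0]
After 8 (swap(2, 3)): [4, 1, 3, 2, 5, 0]
After 9 (reverse(2, 5)): [4, 1, 0, 5, 2, 3]
After 10 (rotate_left(2, 5, k=1)): [4, 1, 5, 2, 3, 0]
After 11 (rotate_left(2, 5, k=3)): [4, 1, 0, 5, 2, 3]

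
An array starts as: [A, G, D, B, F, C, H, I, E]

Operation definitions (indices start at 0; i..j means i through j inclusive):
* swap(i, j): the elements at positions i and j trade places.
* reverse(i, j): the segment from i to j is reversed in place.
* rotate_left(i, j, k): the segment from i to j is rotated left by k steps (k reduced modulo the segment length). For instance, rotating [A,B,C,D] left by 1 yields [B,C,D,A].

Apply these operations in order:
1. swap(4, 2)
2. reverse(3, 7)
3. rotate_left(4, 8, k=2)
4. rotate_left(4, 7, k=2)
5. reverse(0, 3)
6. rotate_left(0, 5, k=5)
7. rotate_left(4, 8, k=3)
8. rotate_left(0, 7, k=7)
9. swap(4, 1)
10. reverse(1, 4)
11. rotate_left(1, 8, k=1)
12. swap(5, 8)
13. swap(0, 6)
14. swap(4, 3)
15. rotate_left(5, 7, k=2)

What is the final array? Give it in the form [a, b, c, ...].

Answer: [A, F, I, B, G, D, H, E, C]

Derivation:
After 1 (swap(4, 2)): [A, G, F, B, D, C, H, I, E]
After 2 (reverse(3, 7)): [A, G, F, I, H, C, D, B, E]
After 3 (rotate_left(4, 8, k=2)): [A, G, F, I, D, B, E, H, C]
After 4 (rotate_left(4, 7, k=2)): [A, G, F, I, E, H, D, B, C]
After 5 (reverse(0, 3)): [I, F, G, A, E, H, D, B, C]
After 6 (rotate_left(0, 5, k=5)): [H, I, F, G, A, E, D, B, C]
After 7 (rotate_left(4, 8, k=3)): [H, I, F, G, B, C, A, E, D]
After 8 (rotate_left(0, 7, k=7)): [E, H, I, F, G, B, C, A, D]
After 9 (swap(4, 1)): [E, G, I, F, H, B, C, A, D]
After 10 (reverse(1, 4)): [E, H, F, I, G, B, C, A, D]
After 11 (rotate_left(1, 8, k=1)): [E, F, I, G, B, C, A, D, H]
After 12 (swap(5, 8)): [E, F, I, G, B, H, A, D, C]
After 13 (swap(0, 6)): [A, F, I, G, B, H, E, D, C]
After 14 (swap(4, 3)): [A, F, I, B, G, H, E, D, C]
After 15 (rotate_left(5, 7, k=2)): [A, F, I, B, G, D, H, E, C]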